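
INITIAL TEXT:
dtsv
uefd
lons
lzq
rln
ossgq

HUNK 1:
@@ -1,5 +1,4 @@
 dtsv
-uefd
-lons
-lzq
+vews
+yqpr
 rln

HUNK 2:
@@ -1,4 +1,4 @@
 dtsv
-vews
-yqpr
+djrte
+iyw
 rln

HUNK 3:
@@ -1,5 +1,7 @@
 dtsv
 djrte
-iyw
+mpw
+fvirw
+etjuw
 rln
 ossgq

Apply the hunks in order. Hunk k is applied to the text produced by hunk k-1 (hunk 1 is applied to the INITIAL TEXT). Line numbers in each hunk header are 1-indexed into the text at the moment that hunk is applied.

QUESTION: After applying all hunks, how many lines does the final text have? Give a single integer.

Answer: 7

Derivation:
Hunk 1: at line 1 remove [uefd,lons,lzq] add [vews,yqpr] -> 5 lines: dtsv vews yqpr rln ossgq
Hunk 2: at line 1 remove [vews,yqpr] add [djrte,iyw] -> 5 lines: dtsv djrte iyw rln ossgq
Hunk 3: at line 1 remove [iyw] add [mpw,fvirw,etjuw] -> 7 lines: dtsv djrte mpw fvirw etjuw rln ossgq
Final line count: 7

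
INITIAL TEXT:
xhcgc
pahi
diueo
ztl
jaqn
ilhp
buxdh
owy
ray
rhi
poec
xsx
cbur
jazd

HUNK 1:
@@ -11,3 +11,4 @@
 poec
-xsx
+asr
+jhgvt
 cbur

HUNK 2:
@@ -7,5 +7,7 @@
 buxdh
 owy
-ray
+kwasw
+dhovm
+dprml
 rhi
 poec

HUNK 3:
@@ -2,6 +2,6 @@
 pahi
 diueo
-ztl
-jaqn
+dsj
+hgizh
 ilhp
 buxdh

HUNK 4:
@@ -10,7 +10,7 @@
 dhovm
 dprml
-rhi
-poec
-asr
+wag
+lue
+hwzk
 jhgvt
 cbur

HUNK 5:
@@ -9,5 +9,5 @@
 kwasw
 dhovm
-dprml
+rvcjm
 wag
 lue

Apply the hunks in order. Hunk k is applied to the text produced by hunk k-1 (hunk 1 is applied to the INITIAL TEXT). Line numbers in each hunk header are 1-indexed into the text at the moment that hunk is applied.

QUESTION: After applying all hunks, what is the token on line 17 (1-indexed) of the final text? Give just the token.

Answer: jazd

Derivation:
Hunk 1: at line 11 remove [xsx] add [asr,jhgvt] -> 15 lines: xhcgc pahi diueo ztl jaqn ilhp buxdh owy ray rhi poec asr jhgvt cbur jazd
Hunk 2: at line 7 remove [ray] add [kwasw,dhovm,dprml] -> 17 lines: xhcgc pahi diueo ztl jaqn ilhp buxdh owy kwasw dhovm dprml rhi poec asr jhgvt cbur jazd
Hunk 3: at line 2 remove [ztl,jaqn] add [dsj,hgizh] -> 17 lines: xhcgc pahi diueo dsj hgizh ilhp buxdh owy kwasw dhovm dprml rhi poec asr jhgvt cbur jazd
Hunk 4: at line 10 remove [rhi,poec,asr] add [wag,lue,hwzk] -> 17 lines: xhcgc pahi diueo dsj hgizh ilhp buxdh owy kwasw dhovm dprml wag lue hwzk jhgvt cbur jazd
Hunk 5: at line 9 remove [dprml] add [rvcjm] -> 17 lines: xhcgc pahi diueo dsj hgizh ilhp buxdh owy kwasw dhovm rvcjm wag lue hwzk jhgvt cbur jazd
Final line 17: jazd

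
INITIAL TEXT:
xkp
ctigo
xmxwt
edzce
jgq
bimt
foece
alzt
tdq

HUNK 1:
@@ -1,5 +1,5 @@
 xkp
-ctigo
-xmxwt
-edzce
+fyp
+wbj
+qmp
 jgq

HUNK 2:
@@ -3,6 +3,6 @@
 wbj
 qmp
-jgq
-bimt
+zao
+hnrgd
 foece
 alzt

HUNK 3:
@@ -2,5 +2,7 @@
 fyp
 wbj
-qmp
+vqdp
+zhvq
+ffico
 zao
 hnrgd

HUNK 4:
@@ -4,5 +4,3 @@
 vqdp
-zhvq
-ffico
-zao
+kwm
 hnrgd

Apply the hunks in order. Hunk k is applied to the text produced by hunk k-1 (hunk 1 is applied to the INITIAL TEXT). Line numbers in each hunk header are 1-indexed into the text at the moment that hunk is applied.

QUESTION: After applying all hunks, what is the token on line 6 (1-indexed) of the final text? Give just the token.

Answer: hnrgd

Derivation:
Hunk 1: at line 1 remove [ctigo,xmxwt,edzce] add [fyp,wbj,qmp] -> 9 lines: xkp fyp wbj qmp jgq bimt foece alzt tdq
Hunk 2: at line 3 remove [jgq,bimt] add [zao,hnrgd] -> 9 lines: xkp fyp wbj qmp zao hnrgd foece alzt tdq
Hunk 3: at line 2 remove [qmp] add [vqdp,zhvq,ffico] -> 11 lines: xkp fyp wbj vqdp zhvq ffico zao hnrgd foece alzt tdq
Hunk 4: at line 4 remove [zhvq,ffico,zao] add [kwm] -> 9 lines: xkp fyp wbj vqdp kwm hnrgd foece alzt tdq
Final line 6: hnrgd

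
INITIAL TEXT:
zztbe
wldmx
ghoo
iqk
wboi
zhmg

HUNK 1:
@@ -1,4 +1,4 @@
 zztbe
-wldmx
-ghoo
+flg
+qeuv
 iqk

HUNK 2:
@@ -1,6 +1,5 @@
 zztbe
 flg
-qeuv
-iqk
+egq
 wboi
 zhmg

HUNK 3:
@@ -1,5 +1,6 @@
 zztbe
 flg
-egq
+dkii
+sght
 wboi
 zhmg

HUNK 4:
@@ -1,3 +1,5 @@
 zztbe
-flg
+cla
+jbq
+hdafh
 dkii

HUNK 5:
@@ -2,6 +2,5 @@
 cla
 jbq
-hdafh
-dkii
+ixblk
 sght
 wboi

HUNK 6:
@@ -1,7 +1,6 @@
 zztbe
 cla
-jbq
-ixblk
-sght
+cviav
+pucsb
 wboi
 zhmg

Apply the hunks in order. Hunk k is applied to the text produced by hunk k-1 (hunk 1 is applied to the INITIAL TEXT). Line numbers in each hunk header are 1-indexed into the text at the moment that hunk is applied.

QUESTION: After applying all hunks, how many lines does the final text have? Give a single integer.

Answer: 6

Derivation:
Hunk 1: at line 1 remove [wldmx,ghoo] add [flg,qeuv] -> 6 lines: zztbe flg qeuv iqk wboi zhmg
Hunk 2: at line 1 remove [qeuv,iqk] add [egq] -> 5 lines: zztbe flg egq wboi zhmg
Hunk 3: at line 1 remove [egq] add [dkii,sght] -> 6 lines: zztbe flg dkii sght wboi zhmg
Hunk 4: at line 1 remove [flg] add [cla,jbq,hdafh] -> 8 lines: zztbe cla jbq hdafh dkii sght wboi zhmg
Hunk 5: at line 2 remove [hdafh,dkii] add [ixblk] -> 7 lines: zztbe cla jbq ixblk sght wboi zhmg
Hunk 6: at line 1 remove [jbq,ixblk,sght] add [cviav,pucsb] -> 6 lines: zztbe cla cviav pucsb wboi zhmg
Final line count: 6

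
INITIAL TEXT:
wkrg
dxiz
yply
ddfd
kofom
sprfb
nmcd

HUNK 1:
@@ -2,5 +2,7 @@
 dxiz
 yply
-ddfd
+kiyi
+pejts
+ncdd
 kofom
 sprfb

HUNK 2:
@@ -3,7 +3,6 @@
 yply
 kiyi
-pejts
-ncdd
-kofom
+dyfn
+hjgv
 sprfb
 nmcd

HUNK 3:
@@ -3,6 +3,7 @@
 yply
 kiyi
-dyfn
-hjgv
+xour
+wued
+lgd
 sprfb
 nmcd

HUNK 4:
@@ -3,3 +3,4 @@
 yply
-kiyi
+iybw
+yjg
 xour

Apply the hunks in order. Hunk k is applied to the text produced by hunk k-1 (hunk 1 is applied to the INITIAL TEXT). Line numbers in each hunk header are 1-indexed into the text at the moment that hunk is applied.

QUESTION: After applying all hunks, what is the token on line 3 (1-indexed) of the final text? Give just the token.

Hunk 1: at line 2 remove [ddfd] add [kiyi,pejts,ncdd] -> 9 lines: wkrg dxiz yply kiyi pejts ncdd kofom sprfb nmcd
Hunk 2: at line 3 remove [pejts,ncdd,kofom] add [dyfn,hjgv] -> 8 lines: wkrg dxiz yply kiyi dyfn hjgv sprfb nmcd
Hunk 3: at line 3 remove [dyfn,hjgv] add [xour,wued,lgd] -> 9 lines: wkrg dxiz yply kiyi xour wued lgd sprfb nmcd
Hunk 4: at line 3 remove [kiyi] add [iybw,yjg] -> 10 lines: wkrg dxiz yply iybw yjg xour wued lgd sprfb nmcd
Final line 3: yply

Answer: yply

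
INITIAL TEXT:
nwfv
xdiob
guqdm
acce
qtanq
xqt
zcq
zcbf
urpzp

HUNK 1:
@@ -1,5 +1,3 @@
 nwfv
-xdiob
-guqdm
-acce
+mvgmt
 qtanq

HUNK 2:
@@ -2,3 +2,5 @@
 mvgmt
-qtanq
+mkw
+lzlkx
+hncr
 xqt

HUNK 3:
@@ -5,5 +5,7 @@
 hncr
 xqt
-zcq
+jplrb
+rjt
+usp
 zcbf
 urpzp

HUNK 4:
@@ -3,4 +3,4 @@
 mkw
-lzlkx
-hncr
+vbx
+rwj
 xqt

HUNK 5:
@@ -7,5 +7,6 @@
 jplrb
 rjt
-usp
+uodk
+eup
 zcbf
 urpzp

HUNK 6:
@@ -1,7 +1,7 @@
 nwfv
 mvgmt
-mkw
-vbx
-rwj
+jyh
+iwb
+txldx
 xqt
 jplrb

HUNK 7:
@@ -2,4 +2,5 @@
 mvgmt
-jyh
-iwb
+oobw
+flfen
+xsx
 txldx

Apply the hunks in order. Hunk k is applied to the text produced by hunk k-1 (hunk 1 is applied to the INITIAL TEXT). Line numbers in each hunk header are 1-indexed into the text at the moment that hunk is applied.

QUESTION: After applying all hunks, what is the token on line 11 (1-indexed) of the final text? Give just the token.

Answer: eup

Derivation:
Hunk 1: at line 1 remove [xdiob,guqdm,acce] add [mvgmt] -> 7 lines: nwfv mvgmt qtanq xqt zcq zcbf urpzp
Hunk 2: at line 2 remove [qtanq] add [mkw,lzlkx,hncr] -> 9 lines: nwfv mvgmt mkw lzlkx hncr xqt zcq zcbf urpzp
Hunk 3: at line 5 remove [zcq] add [jplrb,rjt,usp] -> 11 lines: nwfv mvgmt mkw lzlkx hncr xqt jplrb rjt usp zcbf urpzp
Hunk 4: at line 3 remove [lzlkx,hncr] add [vbx,rwj] -> 11 lines: nwfv mvgmt mkw vbx rwj xqt jplrb rjt usp zcbf urpzp
Hunk 5: at line 7 remove [usp] add [uodk,eup] -> 12 lines: nwfv mvgmt mkw vbx rwj xqt jplrb rjt uodk eup zcbf urpzp
Hunk 6: at line 1 remove [mkw,vbx,rwj] add [jyh,iwb,txldx] -> 12 lines: nwfv mvgmt jyh iwb txldx xqt jplrb rjt uodk eup zcbf urpzp
Hunk 7: at line 2 remove [jyh,iwb] add [oobw,flfen,xsx] -> 13 lines: nwfv mvgmt oobw flfen xsx txldx xqt jplrb rjt uodk eup zcbf urpzp
Final line 11: eup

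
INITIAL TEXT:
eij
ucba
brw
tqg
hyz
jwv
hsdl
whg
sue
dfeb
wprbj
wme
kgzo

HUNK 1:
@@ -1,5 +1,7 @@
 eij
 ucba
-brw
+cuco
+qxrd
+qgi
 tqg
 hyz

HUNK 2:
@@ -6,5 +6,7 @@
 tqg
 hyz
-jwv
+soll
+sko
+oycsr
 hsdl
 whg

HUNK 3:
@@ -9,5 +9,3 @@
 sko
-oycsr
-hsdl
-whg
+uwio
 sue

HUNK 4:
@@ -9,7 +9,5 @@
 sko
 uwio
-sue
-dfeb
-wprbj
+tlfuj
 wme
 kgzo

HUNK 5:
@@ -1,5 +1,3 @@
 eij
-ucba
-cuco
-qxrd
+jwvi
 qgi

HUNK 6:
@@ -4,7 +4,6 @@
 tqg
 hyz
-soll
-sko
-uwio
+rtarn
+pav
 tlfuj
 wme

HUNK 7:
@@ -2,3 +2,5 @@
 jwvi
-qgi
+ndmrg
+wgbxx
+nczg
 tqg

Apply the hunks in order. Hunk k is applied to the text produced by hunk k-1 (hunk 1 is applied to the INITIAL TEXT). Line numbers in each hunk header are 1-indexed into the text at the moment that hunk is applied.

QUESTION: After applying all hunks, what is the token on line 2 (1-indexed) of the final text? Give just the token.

Answer: jwvi

Derivation:
Hunk 1: at line 1 remove [brw] add [cuco,qxrd,qgi] -> 15 lines: eij ucba cuco qxrd qgi tqg hyz jwv hsdl whg sue dfeb wprbj wme kgzo
Hunk 2: at line 6 remove [jwv] add [soll,sko,oycsr] -> 17 lines: eij ucba cuco qxrd qgi tqg hyz soll sko oycsr hsdl whg sue dfeb wprbj wme kgzo
Hunk 3: at line 9 remove [oycsr,hsdl,whg] add [uwio] -> 15 lines: eij ucba cuco qxrd qgi tqg hyz soll sko uwio sue dfeb wprbj wme kgzo
Hunk 4: at line 9 remove [sue,dfeb,wprbj] add [tlfuj] -> 13 lines: eij ucba cuco qxrd qgi tqg hyz soll sko uwio tlfuj wme kgzo
Hunk 5: at line 1 remove [ucba,cuco,qxrd] add [jwvi] -> 11 lines: eij jwvi qgi tqg hyz soll sko uwio tlfuj wme kgzo
Hunk 6: at line 4 remove [soll,sko,uwio] add [rtarn,pav] -> 10 lines: eij jwvi qgi tqg hyz rtarn pav tlfuj wme kgzo
Hunk 7: at line 2 remove [qgi] add [ndmrg,wgbxx,nczg] -> 12 lines: eij jwvi ndmrg wgbxx nczg tqg hyz rtarn pav tlfuj wme kgzo
Final line 2: jwvi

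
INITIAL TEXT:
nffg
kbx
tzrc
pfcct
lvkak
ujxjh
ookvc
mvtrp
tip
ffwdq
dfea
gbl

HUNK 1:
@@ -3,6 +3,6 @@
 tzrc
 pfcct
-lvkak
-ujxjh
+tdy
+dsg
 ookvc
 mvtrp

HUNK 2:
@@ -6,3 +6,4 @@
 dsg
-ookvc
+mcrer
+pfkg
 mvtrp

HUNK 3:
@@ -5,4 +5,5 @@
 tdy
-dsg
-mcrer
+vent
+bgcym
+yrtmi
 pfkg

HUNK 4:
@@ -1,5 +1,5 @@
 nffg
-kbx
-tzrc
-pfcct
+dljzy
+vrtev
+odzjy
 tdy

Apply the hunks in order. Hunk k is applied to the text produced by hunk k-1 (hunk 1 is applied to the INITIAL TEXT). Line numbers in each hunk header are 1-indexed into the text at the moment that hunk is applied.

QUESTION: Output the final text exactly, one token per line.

Answer: nffg
dljzy
vrtev
odzjy
tdy
vent
bgcym
yrtmi
pfkg
mvtrp
tip
ffwdq
dfea
gbl

Derivation:
Hunk 1: at line 3 remove [lvkak,ujxjh] add [tdy,dsg] -> 12 lines: nffg kbx tzrc pfcct tdy dsg ookvc mvtrp tip ffwdq dfea gbl
Hunk 2: at line 6 remove [ookvc] add [mcrer,pfkg] -> 13 lines: nffg kbx tzrc pfcct tdy dsg mcrer pfkg mvtrp tip ffwdq dfea gbl
Hunk 3: at line 5 remove [dsg,mcrer] add [vent,bgcym,yrtmi] -> 14 lines: nffg kbx tzrc pfcct tdy vent bgcym yrtmi pfkg mvtrp tip ffwdq dfea gbl
Hunk 4: at line 1 remove [kbx,tzrc,pfcct] add [dljzy,vrtev,odzjy] -> 14 lines: nffg dljzy vrtev odzjy tdy vent bgcym yrtmi pfkg mvtrp tip ffwdq dfea gbl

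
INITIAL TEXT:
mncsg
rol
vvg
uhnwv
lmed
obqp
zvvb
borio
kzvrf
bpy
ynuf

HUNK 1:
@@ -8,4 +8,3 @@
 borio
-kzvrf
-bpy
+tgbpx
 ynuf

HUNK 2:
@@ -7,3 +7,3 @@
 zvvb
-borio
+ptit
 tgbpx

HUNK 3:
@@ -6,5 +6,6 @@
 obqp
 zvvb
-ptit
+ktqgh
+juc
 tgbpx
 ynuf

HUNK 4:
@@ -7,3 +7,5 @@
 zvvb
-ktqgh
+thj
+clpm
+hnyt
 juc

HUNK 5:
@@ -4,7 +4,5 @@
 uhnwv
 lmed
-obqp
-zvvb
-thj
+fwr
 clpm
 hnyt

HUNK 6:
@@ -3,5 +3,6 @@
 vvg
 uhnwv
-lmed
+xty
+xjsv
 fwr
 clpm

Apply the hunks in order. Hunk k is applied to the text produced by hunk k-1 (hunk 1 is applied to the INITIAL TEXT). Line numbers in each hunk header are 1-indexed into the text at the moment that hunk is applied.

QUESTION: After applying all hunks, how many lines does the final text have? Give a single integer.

Answer: 12

Derivation:
Hunk 1: at line 8 remove [kzvrf,bpy] add [tgbpx] -> 10 lines: mncsg rol vvg uhnwv lmed obqp zvvb borio tgbpx ynuf
Hunk 2: at line 7 remove [borio] add [ptit] -> 10 lines: mncsg rol vvg uhnwv lmed obqp zvvb ptit tgbpx ynuf
Hunk 3: at line 6 remove [ptit] add [ktqgh,juc] -> 11 lines: mncsg rol vvg uhnwv lmed obqp zvvb ktqgh juc tgbpx ynuf
Hunk 4: at line 7 remove [ktqgh] add [thj,clpm,hnyt] -> 13 lines: mncsg rol vvg uhnwv lmed obqp zvvb thj clpm hnyt juc tgbpx ynuf
Hunk 5: at line 4 remove [obqp,zvvb,thj] add [fwr] -> 11 lines: mncsg rol vvg uhnwv lmed fwr clpm hnyt juc tgbpx ynuf
Hunk 6: at line 3 remove [lmed] add [xty,xjsv] -> 12 lines: mncsg rol vvg uhnwv xty xjsv fwr clpm hnyt juc tgbpx ynuf
Final line count: 12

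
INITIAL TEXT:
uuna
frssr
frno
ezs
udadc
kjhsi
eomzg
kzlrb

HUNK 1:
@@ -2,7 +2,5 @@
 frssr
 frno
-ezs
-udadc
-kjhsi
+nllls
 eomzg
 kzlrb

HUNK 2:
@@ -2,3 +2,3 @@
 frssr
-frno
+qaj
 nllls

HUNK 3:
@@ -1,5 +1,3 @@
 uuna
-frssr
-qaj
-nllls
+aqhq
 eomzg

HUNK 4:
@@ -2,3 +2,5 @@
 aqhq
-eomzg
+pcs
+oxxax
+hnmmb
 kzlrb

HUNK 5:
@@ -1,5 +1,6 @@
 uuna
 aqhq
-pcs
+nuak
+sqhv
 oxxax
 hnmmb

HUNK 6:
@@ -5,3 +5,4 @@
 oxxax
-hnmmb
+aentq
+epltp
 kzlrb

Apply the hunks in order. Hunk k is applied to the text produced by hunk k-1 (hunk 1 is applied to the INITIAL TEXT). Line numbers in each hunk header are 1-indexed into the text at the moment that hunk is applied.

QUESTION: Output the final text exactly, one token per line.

Hunk 1: at line 2 remove [ezs,udadc,kjhsi] add [nllls] -> 6 lines: uuna frssr frno nllls eomzg kzlrb
Hunk 2: at line 2 remove [frno] add [qaj] -> 6 lines: uuna frssr qaj nllls eomzg kzlrb
Hunk 3: at line 1 remove [frssr,qaj,nllls] add [aqhq] -> 4 lines: uuna aqhq eomzg kzlrb
Hunk 4: at line 2 remove [eomzg] add [pcs,oxxax,hnmmb] -> 6 lines: uuna aqhq pcs oxxax hnmmb kzlrb
Hunk 5: at line 1 remove [pcs] add [nuak,sqhv] -> 7 lines: uuna aqhq nuak sqhv oxxax hnmmb kzlrb
Hunk 6: at line 5 remove [hnmmb] add [aentq,epltp] -> 8 lines: uuna aqhq nuak sqhv oxxax aentq epltp kzlrb

Answer: uuna
aqhq
nuak
sqhv
oxxax
aentq
epltp
kzlrb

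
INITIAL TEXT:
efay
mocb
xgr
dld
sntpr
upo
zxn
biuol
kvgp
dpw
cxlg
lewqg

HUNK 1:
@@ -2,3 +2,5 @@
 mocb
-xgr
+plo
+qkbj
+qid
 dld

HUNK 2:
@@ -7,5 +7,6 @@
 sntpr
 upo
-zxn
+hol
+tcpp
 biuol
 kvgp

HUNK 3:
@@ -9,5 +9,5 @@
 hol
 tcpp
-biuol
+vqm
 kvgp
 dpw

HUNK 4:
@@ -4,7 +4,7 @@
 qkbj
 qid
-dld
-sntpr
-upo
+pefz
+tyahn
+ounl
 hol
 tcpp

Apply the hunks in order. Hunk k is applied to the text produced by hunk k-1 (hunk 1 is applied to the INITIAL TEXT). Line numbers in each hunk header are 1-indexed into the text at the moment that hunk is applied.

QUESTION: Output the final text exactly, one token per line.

Answer: efay
mocb
plo
qkbj
qid
pefz
tyahn
ounl
hol
tcpp
vqm
kvgp
dpw
cxlg
lewqg

Derivation:
Hunk 1: at line 2 remove [xgr] add [plo,qkbj,qid] -> 14 lines: efay mocb plo qkbj qid dld sntpr upo zxn biuol kvgp dpw cxlg lewqg
Hunk 2: at line 7 remove [zxn] add [hol,tcpp] -> 15 lines: efay mocb plo qkbj qid dld sntpr upo hol tcpp biuol kvgp dpw cxlg lewqg
Hunk 3: at line 9 remove [biuol] add [vqm] -> 15 lines: efay mocb plo qkbj qid dld sntpr upo hol tcpp vqm kvgp dpw cxlg lewqg
Hunk 4: at line 4 remove [dld,sntpr,upo] add [pefz,tyahn,ounl] -> 15 lines: efay mocb plo qkbj qid pefz tyahn ounl hol tcpp vqm kvgp dpw cxlg lewqg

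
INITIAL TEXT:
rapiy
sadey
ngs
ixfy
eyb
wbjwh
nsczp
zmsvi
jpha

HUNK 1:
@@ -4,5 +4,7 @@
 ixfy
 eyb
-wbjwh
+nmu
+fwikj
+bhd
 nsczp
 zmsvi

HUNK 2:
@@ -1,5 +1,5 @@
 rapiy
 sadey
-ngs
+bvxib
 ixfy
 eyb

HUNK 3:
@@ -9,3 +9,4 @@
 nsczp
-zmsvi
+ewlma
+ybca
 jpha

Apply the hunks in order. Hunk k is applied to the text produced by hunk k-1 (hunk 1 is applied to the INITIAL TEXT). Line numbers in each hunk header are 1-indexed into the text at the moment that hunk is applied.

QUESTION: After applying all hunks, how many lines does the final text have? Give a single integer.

Answer: 12

Derivation:
Hunk 1: at line 4 remove [wbjwh] add [nmu,fwikj,bhd] -> 11 lines: rapiy sadey ngs ixfy eyb nmu fwikj bhd nsczp zmsvi jpha
Hunk 2: at line 1 remove [ngs] add [bvxib] -> 11 lines: rapiy sadey bvxib ixfy eyb nmu fwikj bhd nsczp zmsvi jpha
Hunk 3: at line 9 remove [zmsvi] add [ewlma,ybca] -> 12 lines: rapiy sadey bvxib ixfy eyb nmu fwikj bhd nsczp ewlma ybca jpha
Final line count: 12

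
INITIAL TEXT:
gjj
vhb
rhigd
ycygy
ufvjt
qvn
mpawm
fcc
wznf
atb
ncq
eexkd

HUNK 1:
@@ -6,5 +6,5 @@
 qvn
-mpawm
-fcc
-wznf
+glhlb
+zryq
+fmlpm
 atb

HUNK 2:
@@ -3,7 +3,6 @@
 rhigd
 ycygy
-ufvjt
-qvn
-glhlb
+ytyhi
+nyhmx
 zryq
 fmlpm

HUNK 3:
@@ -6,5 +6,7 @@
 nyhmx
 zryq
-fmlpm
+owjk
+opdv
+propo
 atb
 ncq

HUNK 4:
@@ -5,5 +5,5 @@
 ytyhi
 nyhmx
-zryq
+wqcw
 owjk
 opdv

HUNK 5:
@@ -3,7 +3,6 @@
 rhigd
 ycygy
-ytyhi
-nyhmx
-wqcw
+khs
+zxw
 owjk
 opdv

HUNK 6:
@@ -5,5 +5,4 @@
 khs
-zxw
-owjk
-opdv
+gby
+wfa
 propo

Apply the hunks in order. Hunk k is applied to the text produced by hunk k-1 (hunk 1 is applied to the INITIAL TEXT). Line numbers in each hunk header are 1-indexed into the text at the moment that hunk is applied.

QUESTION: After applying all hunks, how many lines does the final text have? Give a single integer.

Hunk 1: at line 6 remove [mpawm,fcc,wznf] add [glhlb,zryq,fmlpm] -> 12 lines: gjj vhb rhigd ycygy ufvjt qvn glhlb zryq fmlpm atb ncq eexkd
Hunk 2: at line 3 remove [ufvjt,qvn,glhlb] add [ytyhi,nyhmx] -> 11 lines: gjj vhb rhigd ycygy ytyhi nyhmx zryq fmlpm atb ncq eexkd
Hunk 3: at line 6 remove [fmlpm] add [owjk,opdv,propo] -> 13 lines: gjj vhb rhigd ycygy ytyhi nyhmx zryq owjk opdv propo atb ncq eexkd
Hunk 4: at line 5 remove [zryq] add [wqcw] -> 13 lines: gjj vhb rhigd ycygy ytyhi nyhmx wqcw owjk opdv propo atb ncq eexkd
Hunk 5: at line 3 remove [ytyhi,nyhmx,wqcw] add [khs,zxw] -> 12 lines: gjj vhb rhigd ycygy khs zxw owjk opdv propo atb ncq eexkd
Hunk 6: at line 5 remove [zxw,owjk,opdv] add [gby,wfa] -> 11 lines: gjj vhb rhigd ycygy khs gby wfa propo atb ncq eexkd
Final line count: 11

Answer: 11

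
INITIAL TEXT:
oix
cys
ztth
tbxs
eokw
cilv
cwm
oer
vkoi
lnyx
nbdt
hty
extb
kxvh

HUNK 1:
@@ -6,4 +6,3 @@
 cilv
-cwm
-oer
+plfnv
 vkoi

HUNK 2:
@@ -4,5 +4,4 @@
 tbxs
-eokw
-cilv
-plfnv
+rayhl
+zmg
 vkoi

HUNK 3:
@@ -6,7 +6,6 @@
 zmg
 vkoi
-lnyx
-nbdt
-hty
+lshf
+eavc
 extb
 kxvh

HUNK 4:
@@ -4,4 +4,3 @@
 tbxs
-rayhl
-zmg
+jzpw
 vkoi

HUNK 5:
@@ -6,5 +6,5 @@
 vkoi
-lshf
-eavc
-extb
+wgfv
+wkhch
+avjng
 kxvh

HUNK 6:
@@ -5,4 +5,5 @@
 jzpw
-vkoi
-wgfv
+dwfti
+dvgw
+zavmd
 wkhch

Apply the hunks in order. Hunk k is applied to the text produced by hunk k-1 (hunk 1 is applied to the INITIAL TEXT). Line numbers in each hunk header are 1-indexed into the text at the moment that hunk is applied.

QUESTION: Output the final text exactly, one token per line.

Answer: oix
cys
ztth
tbxs
jzpw
dwfti
dvgw
zavmd
wkhch
avjng
kxvh

Derivation:
Hunk 1: at line 6 remove [cwm,oer] add [plfnv] -> 13 lines: oix cys ztth tbxs eokw cilv plfnv vkoi lnyx nbdt hty extb kxvh
Hunk 2: at line 4 remove [eokw,cilv,plfnv] add [rayhl,zmg] -> 12 lines: oix cys ztth tbxs rayhl zmg vkoi lnyx nbdt hty extb kxvh
Hunk 3: at line 6 remove [lnyx,nbdt,hty] add [lshf,eavc] -> 11 lines: oix cys ztth tbxs rayhl zmg vkoi lshf eavc extb kxvh
Hunk 4: at line 4 remove [rayhl,zmg] add [jzpw] -> 10 lines: oix cys ztth tbxs jzpw vkoi lshf eavc extb kxvh
Hunk 5: at line 6 remove [lshf,eavc,extb] add [wgfv,wkhch,avjng] -> 10 lines: oix cys ztth tbxs jzpw vkoi wgfv wkhch avjng kxvh
Hunk 6: at line 5 remove [vkoi,wgfv] add [dwfti,dvgw,zavmd] -> 11 lines: oix cys ztth tbxs jzpw dwfti dvgw zavmd wkhch avjng kxvh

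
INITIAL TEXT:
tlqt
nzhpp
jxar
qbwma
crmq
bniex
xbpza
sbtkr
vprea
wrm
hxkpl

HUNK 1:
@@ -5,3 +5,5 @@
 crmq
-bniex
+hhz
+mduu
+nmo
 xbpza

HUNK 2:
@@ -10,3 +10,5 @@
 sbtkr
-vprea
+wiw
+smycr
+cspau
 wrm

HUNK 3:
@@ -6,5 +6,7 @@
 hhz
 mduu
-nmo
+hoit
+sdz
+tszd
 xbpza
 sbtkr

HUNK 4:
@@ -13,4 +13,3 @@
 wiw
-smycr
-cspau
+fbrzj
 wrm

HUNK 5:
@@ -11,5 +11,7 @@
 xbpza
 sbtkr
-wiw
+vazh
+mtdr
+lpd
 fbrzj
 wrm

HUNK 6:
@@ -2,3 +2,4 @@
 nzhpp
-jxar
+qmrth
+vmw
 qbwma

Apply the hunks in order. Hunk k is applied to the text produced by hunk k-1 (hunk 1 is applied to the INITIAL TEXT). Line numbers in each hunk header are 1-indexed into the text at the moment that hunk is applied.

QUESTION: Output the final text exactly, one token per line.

Hunk 1: at line 5 remove [bniex] add [hhz,mduu,nmo] -> 13 lines: tlqt nzhpp jxar qbwma crmq hhz mduu nmo xbpza sbtkr vprea wrm hxkpl
Hunk 2: at line 10 remove [vprea] add [wiw,smycr,cspau] -> 15 lines: tlqt nzhpp jxar qbwma crmq hhz mduu nmo xbpza sbtkr wiw smycr cspau wrm hxkpl
Hunk 3: at line 6 remove [nmo] add [hoit,sdz,tszd] -> 17 lines: tlqt nzhpp jxar qbwma crmq hhz mduu hoit sdz tszd xbpza sbtkr wiw smycr cspau wrm hxkpl
Hunk 4: at line 13 remove [smycr,cspau] add [fbrzj] -> 16 lines: tlqt nzhpp jxar qbwma crmq hhz mduu hoit sdz tszd xbpza sbtkr wiw fbrzj wrm hxkpl
Hunk 5: at line 11 remove [wiw] add [vazh,mtdr,lpd] -> 18 lines: tlqt nzhpp jxar qbwma crmq hhz mduu hoit sdz tszd xbpza sbtkr vazh mtdr lpd fbrzj wrm hxkpl
Hunk 6: at line 2 remove [jxar] add [qmrth,vmw] -> 19 lines: tlqt nzhpp qmrth vmw qbwma crmq hhz mduu hoit sdz tszd xbpza sbtkr vazh mtdr lpd fbrzj wrm hxkpl

Answer: tlqt
nzhpp
qmrth
vmw
qbwma
crmq
hhz
mduu
hoit
sdz
tszd
xbpza
sbtkr
vazh
mtdr
lpd
fbrzj
wrm
hxkpl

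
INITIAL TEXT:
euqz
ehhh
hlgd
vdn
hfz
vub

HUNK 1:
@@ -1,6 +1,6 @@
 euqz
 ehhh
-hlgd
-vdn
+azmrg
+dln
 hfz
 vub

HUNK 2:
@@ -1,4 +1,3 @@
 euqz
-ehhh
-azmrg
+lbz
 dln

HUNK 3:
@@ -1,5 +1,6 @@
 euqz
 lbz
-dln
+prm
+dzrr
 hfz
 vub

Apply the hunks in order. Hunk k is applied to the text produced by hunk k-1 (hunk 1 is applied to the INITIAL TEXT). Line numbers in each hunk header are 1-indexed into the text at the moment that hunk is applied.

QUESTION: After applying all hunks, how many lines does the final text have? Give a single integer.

Answer: 6

Derivation:
Hunk 1: at line 1 remove [hlgd,vdn] add [azmrg,dln] -> 6 lines: euqz ehhh azmrg dln hfz vub
Hunk 2: at line 1 remove [ehhh,azmrg] add [lbz] -> 5 lines: euqz lbz dln hfz vub
Hunk 3: at line 1 remove [dln] add [prm,dzrr] -> 6 lines: euqz lbz prm dzrr hfz vub
Final line count: 6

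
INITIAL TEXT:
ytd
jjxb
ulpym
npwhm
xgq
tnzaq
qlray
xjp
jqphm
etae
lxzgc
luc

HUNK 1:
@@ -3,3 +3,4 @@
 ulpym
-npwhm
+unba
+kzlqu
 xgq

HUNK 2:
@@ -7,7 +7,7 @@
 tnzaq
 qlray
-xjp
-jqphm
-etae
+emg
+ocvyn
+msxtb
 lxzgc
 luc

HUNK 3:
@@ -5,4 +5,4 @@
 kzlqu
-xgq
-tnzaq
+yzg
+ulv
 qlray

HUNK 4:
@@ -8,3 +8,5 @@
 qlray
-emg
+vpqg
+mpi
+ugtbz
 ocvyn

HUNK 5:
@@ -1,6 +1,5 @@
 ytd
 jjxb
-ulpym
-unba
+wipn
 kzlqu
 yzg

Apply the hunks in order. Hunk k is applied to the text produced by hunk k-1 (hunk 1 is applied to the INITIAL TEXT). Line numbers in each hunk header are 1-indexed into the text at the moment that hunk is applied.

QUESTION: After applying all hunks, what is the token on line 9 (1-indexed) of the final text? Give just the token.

Hunk 1: at line 3 remove [npwhm] add [unba,kzlqu] -> 13 lines: ytd jjxb ulpym unba kzlqu xgq tnzaq qlray xjp jqphm etae lxzgc luc
Hunk 2: at line 7 remove [xjp,jqphm,etae] add [emg,ocvyn,msxtb] -> 13 lines: ytd jjxb ulpym unba kzlqu xgq tnzaq qlray emg ocvyn msxtb lxzgc luc
Hunk 3: at line 5 remove [xgq,tnzaq] add [yzg,ulv] -> 13 lines: ytd jjxb ulpym unba kzlqu yzg ulv qlray emg ocvyn msxtb lxzgc luc
Hunk 4: at line 8 remove [emg] add [vpqg,mpi,ugtbz] -> 15 lines: ytd jjxb ulpym unba kzlqu yzg ulv qlray vpqg mpi ugtbz ocvyn msxtb lxzgc luc
Hunk 5: at line 1 remove [ulpym,unba] add [wipn] -> 14 lines: ytd jjxb wipn kzlqu yzg ulv qlray vpqg mpi ugtbz ocvyn msxtb lxzgc luc
Final line 9: mpi

Answer: mpi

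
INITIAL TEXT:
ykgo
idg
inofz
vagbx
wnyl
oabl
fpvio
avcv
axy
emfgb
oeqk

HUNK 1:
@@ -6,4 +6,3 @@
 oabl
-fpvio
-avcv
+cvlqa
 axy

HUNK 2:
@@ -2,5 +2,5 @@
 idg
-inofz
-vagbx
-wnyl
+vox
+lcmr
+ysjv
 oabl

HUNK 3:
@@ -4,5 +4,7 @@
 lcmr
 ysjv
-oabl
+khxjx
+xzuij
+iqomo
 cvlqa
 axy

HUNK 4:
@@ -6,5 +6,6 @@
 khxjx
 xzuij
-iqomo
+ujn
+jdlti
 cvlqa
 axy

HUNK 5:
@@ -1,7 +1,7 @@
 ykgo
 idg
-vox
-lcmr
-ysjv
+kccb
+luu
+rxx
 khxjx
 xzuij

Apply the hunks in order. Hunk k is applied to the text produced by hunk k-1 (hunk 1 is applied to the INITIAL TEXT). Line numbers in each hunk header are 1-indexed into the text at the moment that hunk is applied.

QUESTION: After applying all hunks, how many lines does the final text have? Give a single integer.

Hunk 1: at line 6 remove [fpvio,avcv] add [cvlqa] -> 10 lines: ykgo idg inofz vagbx wnyl oabl cvlqa axy emfgb oeqk
Hunk 2: at line 2 remove [inofz,vagbx,wnyl] add [vox,lcmr,ysjv] -> 10 lines: ykgo idg vox lcmr ysjv oabl cvlqa axy emfgb oeqk
Hunk 3: at line 4 remove [oabl] add [khxjx,xzuij,iqomo] -> 12 lines: ykgo idg vox lcmr ysjv khxjx xzuij iqomo cvlqa axy emfgb oeqk
Hunk 4: at line 6 remove [iqomo] add [ujn,jdlti] -> 13 lines: ykgo idg vox lcmr ysjv khxjx xzuij ujn jdlti cvlqa axy emfgb oeqk
Hunk 5: at line 1 remove [vox,lcmr,ysjv] add [kccb,luu,rxx] -> 13 lines: ykgo idg kccb luu rxx khxjx xzuij ujn jdlti cvlqa axy emfgb oeqk
Final line count: 13

Answer: 13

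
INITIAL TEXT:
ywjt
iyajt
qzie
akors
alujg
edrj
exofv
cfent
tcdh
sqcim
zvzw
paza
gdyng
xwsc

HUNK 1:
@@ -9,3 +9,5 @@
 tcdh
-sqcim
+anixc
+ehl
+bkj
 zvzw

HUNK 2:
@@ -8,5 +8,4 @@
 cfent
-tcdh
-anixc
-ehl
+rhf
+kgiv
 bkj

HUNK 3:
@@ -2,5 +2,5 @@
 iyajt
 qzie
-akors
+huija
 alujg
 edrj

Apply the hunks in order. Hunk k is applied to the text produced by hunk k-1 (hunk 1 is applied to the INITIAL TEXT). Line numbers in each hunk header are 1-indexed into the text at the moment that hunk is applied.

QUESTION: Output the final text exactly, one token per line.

Answer: ywjt
iyajt
qzie
huija
alujg
edrj
exofv
cfent
rhf
kgiv
bkj
zvzw
paza
gdyng
xwsc

Derivation:
Hunk 1: at line 9 remove [sqcim] add [anixc,ehl,bkj] -> 16 lines: ywjt iyajt qzie akors alujg edrj exofv cfent tcdh anixc ehl bkj zvzw paza gdyng xwsc
Hunk 2: at line 8 remove [tcdh,anixc,ehl] add [rhf,kgiv] -> 15 lines: ywjt iyajt qzie akors alujg edrj exofv cfent rhf kgiv bkj zvzw paza gdyng xwsc
Hunk 3: at line 2 remove [akors] add [huija] -> 15 lines: ywjt iyajt qzie huija alujg edrj exofv cfent rhf kgiv bkj zvzw paza gdyng xwsc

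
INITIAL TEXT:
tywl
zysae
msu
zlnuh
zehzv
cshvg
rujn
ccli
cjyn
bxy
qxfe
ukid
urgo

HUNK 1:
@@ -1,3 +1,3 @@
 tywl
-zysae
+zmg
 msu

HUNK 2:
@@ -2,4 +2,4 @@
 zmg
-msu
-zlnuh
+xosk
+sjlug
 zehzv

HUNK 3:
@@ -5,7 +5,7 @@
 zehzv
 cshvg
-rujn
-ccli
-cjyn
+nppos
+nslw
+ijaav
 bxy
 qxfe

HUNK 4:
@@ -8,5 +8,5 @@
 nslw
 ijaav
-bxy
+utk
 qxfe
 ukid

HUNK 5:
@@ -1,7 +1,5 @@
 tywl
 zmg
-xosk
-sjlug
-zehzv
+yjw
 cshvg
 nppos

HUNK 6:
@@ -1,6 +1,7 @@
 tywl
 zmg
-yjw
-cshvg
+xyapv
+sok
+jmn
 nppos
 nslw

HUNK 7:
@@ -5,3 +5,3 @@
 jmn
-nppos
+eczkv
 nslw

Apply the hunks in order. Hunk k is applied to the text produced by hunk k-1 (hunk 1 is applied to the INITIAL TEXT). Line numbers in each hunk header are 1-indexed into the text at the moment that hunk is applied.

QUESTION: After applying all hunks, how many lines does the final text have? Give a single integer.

Hunk 1: at line 1 remove [zysae] add [zmg] -> 13 lines: tywl zmg msu zlnuh zehzv cshvg rujn ccli cjyn bxy qxfe ukid urgo
Hunk 2: at line 2 remove [msu,zlnuh] add [xosk,sjlug] -> 13 lines: tywl zmg xosk sjlug zehzv cshvg rujn ccli cjyn bxy qxfe ukid urgo
Hunk 3: at line 5 remove [rujn,ccli,cjyn] add [nppos,nslw,ijaav] -> 13 lines: tywl zmg xosk sjlug zehzv cshvg nppos nslw ijaav bxy qxfe ukid urgo
Hunk 4: at line 8 remove [bxy] add [utk] -> 13 lines: tywl zmg xosk sjlug zehzv cshvg nppos nslw ijaav utk qxfe ukid urgo
Hunk 5: at line 1 remove [xosk,sjlug,zehzv] add [yjw] -> 11 lines: tywl zmg yjw cshvg nppos nslw ijaav utk qxfe ukid urgo
Hunk 6: at line 1 remove [yjw,cshvg] add [xyapv,sok,jmn] -> 12 lines: tywl zmg xyapv sok jmn nppos nslw ijaav utk qxfe ukid urgo
Hunk 7: at line 5 remove [nppos] add [eczkv] -> 12 lines: tywl zmg xyapv sok jmn eczkv nslw ijaav utk qxfe ukid urgo
Final line count: 12

Answer: 12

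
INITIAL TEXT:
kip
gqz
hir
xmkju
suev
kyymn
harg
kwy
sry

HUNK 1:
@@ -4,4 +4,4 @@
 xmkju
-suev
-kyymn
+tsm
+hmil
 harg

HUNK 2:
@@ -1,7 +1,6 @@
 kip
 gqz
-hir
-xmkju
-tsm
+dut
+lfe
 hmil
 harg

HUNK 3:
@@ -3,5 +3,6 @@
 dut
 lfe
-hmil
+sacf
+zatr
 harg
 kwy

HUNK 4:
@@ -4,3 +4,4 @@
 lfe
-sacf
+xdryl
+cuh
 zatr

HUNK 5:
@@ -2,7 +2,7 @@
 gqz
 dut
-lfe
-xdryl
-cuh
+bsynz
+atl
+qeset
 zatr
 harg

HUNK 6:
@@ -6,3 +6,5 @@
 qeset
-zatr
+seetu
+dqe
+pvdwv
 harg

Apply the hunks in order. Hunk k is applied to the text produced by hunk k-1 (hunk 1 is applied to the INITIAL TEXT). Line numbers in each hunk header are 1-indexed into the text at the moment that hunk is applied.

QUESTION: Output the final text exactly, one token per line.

Answer: kip
gqz
dut
bsynz
atl
qeset
seetu
dqe
pvdwv
harg
kwy
sry

Derivation:
Hunk 1: at line 4 remove [suev,kyymn] add [tsm,hmil] -> 9 lines: kip gqz hir xmkju tsm hmil harg kwy sry
Hunk 2: at line 1 remove [hir,xmkju,tsm] add [dut,lfe] -> 8 lines: kip gqz dut lfe hmil harg kwy sry
Hunk 3: at line 3 remove [hmil] add [sacf,zatr] -> 9 lines: kip gqz dut lfe sacf zatr harg kwy sry
Hunk 4: at line 4 remove [sacf] add [xdryl,cuh] -> 10 lines: kip gqz dut lfe xdryl cuh zatr harg kwy sry
Hunk 5: at line 2 remove [lfe,xdryl,cuh] add [bsynz,atl,qeset] -> 10 lines: kip gqz dut bsynz atl qeset zatr harg kwy sry
Hunk 6: at line 6 remove [zatr] add [seetu,dqe,pvdwv] -> 12 lines: kip gqz dut bsynz atl qeset seetu dqe pvdwv harg kwy sry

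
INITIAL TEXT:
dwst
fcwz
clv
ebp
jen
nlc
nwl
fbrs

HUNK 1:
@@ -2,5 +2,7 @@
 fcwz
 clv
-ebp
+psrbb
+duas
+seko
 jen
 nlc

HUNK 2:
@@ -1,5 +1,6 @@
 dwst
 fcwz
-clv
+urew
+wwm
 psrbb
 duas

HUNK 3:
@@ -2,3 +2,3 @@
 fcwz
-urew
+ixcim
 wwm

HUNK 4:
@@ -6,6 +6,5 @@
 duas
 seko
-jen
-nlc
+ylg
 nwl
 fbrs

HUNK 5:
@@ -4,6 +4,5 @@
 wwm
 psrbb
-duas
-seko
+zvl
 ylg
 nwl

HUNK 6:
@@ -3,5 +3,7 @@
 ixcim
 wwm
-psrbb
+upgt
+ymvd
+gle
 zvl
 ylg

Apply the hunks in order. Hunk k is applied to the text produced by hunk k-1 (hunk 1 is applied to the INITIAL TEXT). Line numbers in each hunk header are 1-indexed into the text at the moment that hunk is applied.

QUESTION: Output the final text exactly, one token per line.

Hunk 1: at line 2 remove [ebp] add [psrbb,duas,seko] -> 10 lines: dwst fcwz clv psrbb duas seko jen nlc nwl fbrs
Hunk 2: at line 1 remove [clv] add [urew,wwm] -> 11 lines: dwst fcwz urew wwm psrbb duas seko jen nlc nwl fbrs
Hunk 3: at line 2 remove [urew] add [ixcim] -> 11 lines: dwst fcwz ixcim wwm psrbb duas seko jen nlc nwl fbrs
Hunk 4: at line 6 remove [jen,nlc] add [ylg] -> 10 lines: dwst fcwz ixcim wwm psrbb duas seko ylg nwl fbrs
Hunk 5: at line 4 remove [duas,seko] add [zvl] -> 9 lines: dwst fcwz ixcim wwm psrbb zvl ylg nwl fbrs
Hunk 6: at line 3 remove [psrbb] add [upgt,ymvd,gle] -> 11 lines: dwst fcwz ixcim wwm upgt ymvd gle zvl ylg nwl fbrs

Answer: dwst
fcwz
ixcim
wwm
upgt
ymvd
gle
zvl
ylg
nwl
fbrs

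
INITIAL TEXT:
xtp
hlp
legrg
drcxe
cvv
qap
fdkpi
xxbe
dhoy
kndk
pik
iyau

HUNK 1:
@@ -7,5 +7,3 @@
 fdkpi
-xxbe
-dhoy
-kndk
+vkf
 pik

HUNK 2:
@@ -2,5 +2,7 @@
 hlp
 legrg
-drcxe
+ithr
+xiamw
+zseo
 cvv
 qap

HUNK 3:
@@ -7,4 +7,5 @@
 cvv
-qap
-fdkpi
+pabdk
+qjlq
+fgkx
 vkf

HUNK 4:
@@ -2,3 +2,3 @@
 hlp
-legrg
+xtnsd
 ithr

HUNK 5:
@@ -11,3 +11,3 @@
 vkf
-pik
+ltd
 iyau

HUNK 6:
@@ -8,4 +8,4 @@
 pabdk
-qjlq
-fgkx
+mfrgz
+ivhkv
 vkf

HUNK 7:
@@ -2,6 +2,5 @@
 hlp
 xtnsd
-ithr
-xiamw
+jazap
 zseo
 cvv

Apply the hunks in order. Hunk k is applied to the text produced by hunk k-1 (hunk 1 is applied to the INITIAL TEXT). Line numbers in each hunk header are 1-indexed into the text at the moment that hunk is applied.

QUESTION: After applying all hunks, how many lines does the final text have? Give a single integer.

Answer: 12

Derivation:
Hunk 1: at line 7 remove [xxbe,dhoy,kndk] add [vkf] -> 10 lines: xtp hlp legrg drcxe cvv qap fdkpi vkf pik iyau
Hunk 2: at line 2 remove [drcxe] add [ithr,xiamw,zseo] -> 12 lines: xtp hlp legrg ithr xiamw zseo cvv qap fdkpi vkf pik iyau
Hunk 3: at line 7 remove [qap,fdkpi] add [pabdk,qjlq,fgkx] -> 13 lines: xtp hlp legrg ithr xiamw zseo cvv pabdk qjlq fgkx vkf pik iyau
Hunk 4: at line 2 remove [legrg] add [xtnsd] -> 13 lines: xtp hlp xtnsd ithr xiamw zseo cvv pabdk qjlq fgkx vkf pik iyau
Hunk 5: at line 11 remove [pik] add [ltd] -> 13 lines: xtp hlp xtnsd ithr xiamw zseo cvv pabdk qjlq fgkx vkf ltd iyau
Hunk 6: at line 8 remove [qjlq,fgkx] add [mfrgz,ivhkv] -> 13 lines: xtp hlp xtnsd ithr xiamw zseo cvv pabdk mfrgz ivhkv vkf ltd iyau
Hunk 7: at line 2 remove [ithr,xiamw] add [jazap] -> 12 lines: xtp hlp xtnsd jazap zseo cvv pabdk mfrgz ivhkv vkf ltd iyau
Final line count: 12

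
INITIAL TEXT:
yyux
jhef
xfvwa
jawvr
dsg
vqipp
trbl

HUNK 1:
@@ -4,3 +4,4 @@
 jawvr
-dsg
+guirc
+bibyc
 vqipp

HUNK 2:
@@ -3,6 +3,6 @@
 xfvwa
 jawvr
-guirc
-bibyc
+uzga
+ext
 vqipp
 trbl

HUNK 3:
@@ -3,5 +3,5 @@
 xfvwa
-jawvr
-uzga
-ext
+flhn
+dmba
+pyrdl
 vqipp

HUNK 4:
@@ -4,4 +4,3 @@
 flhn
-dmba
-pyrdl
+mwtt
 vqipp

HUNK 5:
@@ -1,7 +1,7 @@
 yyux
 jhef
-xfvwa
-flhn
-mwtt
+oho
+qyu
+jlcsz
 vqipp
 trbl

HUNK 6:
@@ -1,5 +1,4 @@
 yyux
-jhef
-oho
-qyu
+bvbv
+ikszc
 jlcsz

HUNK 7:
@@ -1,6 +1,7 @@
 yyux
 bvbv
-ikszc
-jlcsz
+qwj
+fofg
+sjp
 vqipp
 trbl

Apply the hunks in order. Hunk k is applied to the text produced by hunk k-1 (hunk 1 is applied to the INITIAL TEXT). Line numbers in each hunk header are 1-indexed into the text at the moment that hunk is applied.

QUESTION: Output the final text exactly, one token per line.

Answer: yyux
bvbv
qwj
fofg
sjp
vqipp
trbl

Derivation:
Hunk 1: at line 4 remove [dsg] add [guirc,bibyc] -> 8 lines: yyux jhef xfvwa jawvr guirc bibyc vqipp trbl
Hunk 2: at line 3 remove [guirc,bibyc] add [uzga,ext] -> 8 lines: yyux jhef xfvwa jawvr uzga ext vqipp trbl
Hunk 3: at line 3 remove [jawvr,uzga,ext] add [flhn,dmba,pyrdl] -> 8 lines: yyux jhef xfvwa flhn dmba pyrdl vqipp trbl
Hunk 4: at line 4 remove [dmba,pyrdl] add [mwtt] -> 7 lines: yyux jhef xfvwa flhn mwtt vqipp trbl
Hunk 5: at line 1 remove [xfvwa,flhn,mwtt] add [oho,qyu,jlcsz] -> 7 lines: yyux jhef oho qyu jlcsz vqipp trbl
Hunk 6: at line 1 remove [jhef,oho,qyu] add [bvbv,ikszc] -> 6 lines: yyux bvbv ikszc jlcsz vqipp trbl
Hunk 7: at line 1 remove [ikszc,jlcsz] add [qwj,fofg,sjp] -> 7 lines: yyux bvbv qwj fofg sjp vqipp trbl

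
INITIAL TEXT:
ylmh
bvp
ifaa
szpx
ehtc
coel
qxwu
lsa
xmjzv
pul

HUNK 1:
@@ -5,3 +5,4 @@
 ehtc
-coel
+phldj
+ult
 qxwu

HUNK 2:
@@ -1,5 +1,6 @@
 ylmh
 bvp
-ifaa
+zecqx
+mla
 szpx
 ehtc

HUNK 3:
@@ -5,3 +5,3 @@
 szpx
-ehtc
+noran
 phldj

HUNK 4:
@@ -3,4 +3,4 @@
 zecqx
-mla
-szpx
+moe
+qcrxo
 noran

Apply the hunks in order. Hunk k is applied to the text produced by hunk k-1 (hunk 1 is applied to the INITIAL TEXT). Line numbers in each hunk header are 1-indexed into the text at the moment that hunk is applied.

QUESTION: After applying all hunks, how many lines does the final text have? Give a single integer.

Answer: 12

Derivation:
Hunk 1: at line 5 remove [coel] add [phldj,ult] -> 11 lines: ylmh bvp ifaa szpx ehtc phldj ult qxwu lsa xmjzv pul
Hunk 2: at line 1 remove [ifaa] add [zecqx,mla] -> 12 lines: ylmh bvp zecqx mla szpx ehtc phldj ult qxwu lsa xmjzv pul
Hunk 3: at line 5 remove [ehtc] add [noran] -> 12 lines: ylmh bvp zecqx mla szpx noran phldj ult qxwu lsa xmjzv pul
Hunk 4: at line 3 remove [mla,szpx] add [moe,qcrxo] -> 12 lines: ylmh bvp zecqx moe qcrxo noran phldj ult qxwu lsa xmjzv pul
Final line count: 12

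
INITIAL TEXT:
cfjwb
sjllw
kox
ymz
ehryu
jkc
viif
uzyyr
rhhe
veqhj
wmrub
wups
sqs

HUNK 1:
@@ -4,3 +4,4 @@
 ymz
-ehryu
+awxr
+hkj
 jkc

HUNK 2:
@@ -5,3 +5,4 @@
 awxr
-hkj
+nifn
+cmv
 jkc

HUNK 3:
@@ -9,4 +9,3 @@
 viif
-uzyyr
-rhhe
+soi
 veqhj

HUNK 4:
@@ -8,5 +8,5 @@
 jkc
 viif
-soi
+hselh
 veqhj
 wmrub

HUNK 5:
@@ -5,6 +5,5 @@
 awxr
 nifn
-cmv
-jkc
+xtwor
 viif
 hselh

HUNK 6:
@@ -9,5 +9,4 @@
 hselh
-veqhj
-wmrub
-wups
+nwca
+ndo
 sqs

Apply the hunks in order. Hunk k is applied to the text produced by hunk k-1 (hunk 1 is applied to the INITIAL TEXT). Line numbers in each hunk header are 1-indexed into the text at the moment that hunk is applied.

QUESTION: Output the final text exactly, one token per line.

Hunk 1: at line 4 remove [ehryu] add [awxr,hkj] -> 14 lines: cfjwb sjllw kox ymz awxr hkj jkc viif uzyyr rhhe veqhj wmrub wups sqs
Hunk 2: at line 5 remove [hkj] add [nifn,cmv] -> 15 lines: cfjwb sjllw kox ymz awxr nifn cmv jkc viif uzyyr rhhe veqhj wmrub wups sqs
Hunk 3: at line 9 remove [uzyyr,rhhe] add [soi] -> 14 lines: cfjwb sjllw kox ymz awxr nifn cmv jkc viif soi veqhj wmrub wups sqs
Hunk 4: at line 8 remove [soi] add [hselh] -> 14 lines: cfjwb sjllw kox ymz awxr nifn cmv jkc viif hselh veqhj wmrub wups sqs
Hunk 5: at line 5 remove [cmv,jkc] add [xtwor] -> 13 lines: cfjwb sjllw kox ymz awxr nifn xtwor viif hselh veqhj wmrub wups sqs
Hunk 6: at line 9 remove [veqhj,wmrub,wups] add [nwca,ndo] -> 12 lines: cfjwb sjllw kox ymz awxr nifn xtwor viif hselh nwca ndo sqs

Answer: cfjwb
sjllw
kox
ymz
awxr
nifn
xtwor
viif
hselh
nwca
ndo
sqs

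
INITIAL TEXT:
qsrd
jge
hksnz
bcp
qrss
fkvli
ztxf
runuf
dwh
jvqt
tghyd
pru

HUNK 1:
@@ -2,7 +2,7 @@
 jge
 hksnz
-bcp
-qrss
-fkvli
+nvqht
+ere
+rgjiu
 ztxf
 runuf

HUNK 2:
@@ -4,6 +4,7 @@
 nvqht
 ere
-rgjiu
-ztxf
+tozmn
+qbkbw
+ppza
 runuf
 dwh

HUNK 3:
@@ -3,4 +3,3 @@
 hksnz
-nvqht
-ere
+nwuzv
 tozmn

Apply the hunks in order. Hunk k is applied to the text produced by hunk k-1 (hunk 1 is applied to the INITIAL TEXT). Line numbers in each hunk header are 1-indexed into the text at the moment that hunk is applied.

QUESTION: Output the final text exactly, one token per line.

Hunk 1: at line 2 remove [bcp,qrss,fkvli] add [nvqht,ere,rgjiu] -> 12 lines: qsrd jge hksnz nvqht ere rgjiu ztxf runuf dwh jvqt tghyd pru
Hunk 2: at line 4 remove [rgjiu,ztxf] add [tozmn,qbkbw,ppza] -> 13 lines: qsrd jge hksnz nvqht ere tozmn qbkbw ppza runuf dwh jvqt tghyd pru
Hunk 3: at line 3 remove [nvqht,ere] add [nwuzv] -> 12 lines: qsrd jge hksnz nwuzv tozmn qbkbw ppza runuf dwh jvqt tghyd pru

Answer: qsrd
jge
hksnz
nwuzv
tozmn
qbkbw
ppza
runuf
dwh
jvqt
tghyd
pru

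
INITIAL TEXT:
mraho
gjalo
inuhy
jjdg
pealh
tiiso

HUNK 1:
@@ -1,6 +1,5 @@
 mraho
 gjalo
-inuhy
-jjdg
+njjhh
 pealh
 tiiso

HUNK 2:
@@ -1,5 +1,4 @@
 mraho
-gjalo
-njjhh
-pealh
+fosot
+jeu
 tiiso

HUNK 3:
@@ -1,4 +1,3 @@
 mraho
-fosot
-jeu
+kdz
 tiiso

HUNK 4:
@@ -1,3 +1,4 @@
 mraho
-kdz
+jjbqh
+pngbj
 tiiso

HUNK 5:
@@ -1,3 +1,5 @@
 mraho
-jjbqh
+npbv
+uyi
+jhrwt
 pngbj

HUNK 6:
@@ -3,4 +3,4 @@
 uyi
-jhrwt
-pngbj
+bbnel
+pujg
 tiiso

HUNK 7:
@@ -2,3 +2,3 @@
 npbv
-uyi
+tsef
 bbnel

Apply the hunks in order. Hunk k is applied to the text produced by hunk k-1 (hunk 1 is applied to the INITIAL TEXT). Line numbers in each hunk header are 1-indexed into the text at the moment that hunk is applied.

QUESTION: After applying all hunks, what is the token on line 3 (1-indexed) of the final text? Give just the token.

Hunk 1: at line 1 remove [inuhy,jjdg] add [njjhh] -> 5 lines: mraho gjalo njjhh pealh tiiso
Hunk 2: at line 1 remove [gjalo,njjhh,pealh] add [fosot,jeu] -> 4 lines: mraho fosot jeu tiiso
Hunk 3: at line 1 remove [fosot,jeu] add [kdz] -> 3 lines: mraho kdz tiiso
Hunk 4: at line 1 remove [kdz] add [jjbqh,pngbj] -> 4 lines: mraho jjbqh pngbj tiiso
Hunk 5: at line 1 remove [jjbqh] add [npbv,uyi,jhrwt] -> 6 lines: mraho npbv uyi jhrwt pngbj tiiso
Hunk 6: at line 3 remove [jhrwt,pngbj] add [bbnel,pujg] -> 6 lines: mraho npbv uyi bbnel pujg tiiso
Hunk 7: at line 2 remove [uyi] add [tsef] -> 6 lines: mraho npbv tsef bbnel pujg tiiso
Final line 3: tsef

Answer: tsef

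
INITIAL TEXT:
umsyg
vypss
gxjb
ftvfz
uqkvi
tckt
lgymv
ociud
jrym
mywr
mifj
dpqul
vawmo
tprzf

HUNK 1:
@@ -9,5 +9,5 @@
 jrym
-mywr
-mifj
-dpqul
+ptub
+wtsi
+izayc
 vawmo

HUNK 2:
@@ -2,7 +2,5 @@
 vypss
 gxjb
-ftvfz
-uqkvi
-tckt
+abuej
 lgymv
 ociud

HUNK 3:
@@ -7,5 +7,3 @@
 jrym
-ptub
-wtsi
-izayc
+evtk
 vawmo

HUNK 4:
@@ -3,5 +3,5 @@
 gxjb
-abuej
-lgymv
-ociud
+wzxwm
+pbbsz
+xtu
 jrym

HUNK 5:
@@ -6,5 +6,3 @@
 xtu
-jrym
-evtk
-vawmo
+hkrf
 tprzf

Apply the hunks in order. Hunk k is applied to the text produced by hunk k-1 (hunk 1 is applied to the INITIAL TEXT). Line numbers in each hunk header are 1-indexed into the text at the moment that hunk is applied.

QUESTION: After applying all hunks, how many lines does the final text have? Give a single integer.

Answer: 8

Derivation:
Hunk 1: at line 9 remove [mywr,mifj,dpqul] add [ptub,wtsi,izayc] -> 14 lines: umsyg vypss gxjb ftvfz uqkvi tckt lgymv ociud jrym ptub wtsi izayc vawmo tprzf
Hunk 2: at line 2 remove [ftvfz,uqkvi,tckt] add [abuej] -> 12 lines: umsyg vypss gxjb abuej lgymv ociud jrym ptub wtsi izayc vawmo tprzf
Hunk 3: at line 7 remove [ptub,wtsi,izayc] add [evtk] -> 10 lines: umsyg vypss gxjb abuej lgymv ociud jrym evtk vawmo tprzf
Hunk 4: at line 3 remove [abuej,lgymv,ociud] add [wzxwm,pbbsz,xtu] -> 10 lines: umsyg vypss gxjb wzxwm pbbsz xtu jrym evtk vawmo tprzf
Hunk 5: at line 6 remove [jrym,evtk,vawmo] add [hkrf] -> 8 lines: umsyg vypss gxjb wzxwm pbbsz xtu hkrf tprzf
Final line count: 8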